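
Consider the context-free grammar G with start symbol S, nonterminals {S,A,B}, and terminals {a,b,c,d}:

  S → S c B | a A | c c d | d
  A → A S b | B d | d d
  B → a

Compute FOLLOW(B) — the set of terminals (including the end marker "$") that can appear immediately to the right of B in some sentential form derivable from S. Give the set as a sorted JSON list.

FIRST sets, iterate to fixpoint:
[1]
  A via A→d d: +{d}
  B via B→a: +{a}
  S via S→a A: +{a}
  S via S→c c d: +{c}
  S via S→d: +{d}
  S: {a,c,d}  A: {d}  B: {a}
[2]
  A via A→B d: +{a}
  S: {a,c,d}  A: {a,d}  B: {a}
[3] (no change)
  S: {a,c,d}  A: {a,d}  B: {a}

Compute FOLLOW by fixpoint:
initialize: $ ∈ FOLLOW(S)
iter 1:
  A→A S b: FOLLOW(A) ⊇ FIRST(S) = {a,c,d}; new: +{a,c,d}
  A→A S b: FOLLOW(S) ⊇ FIRST(b) = {b}; new: +{b}
  A→B d: FOLLOW(B) ⊇ FIRST(d) = {d}; new: +{d}
  S→S c B: FOLLOW(S) ⊇ FIRST(c) = {c}; new: +{c}
  S→S c B: FOLLOW(B) ⊇ FOLLOW(S) ⊇ {$,b,c}; new: +{$,b,c}
  S→a A: FOLLOW(A) ⊇ FOLLOW(S) ⊇ {$,b,c}; new: +{$,b}
  FOLLOW(S)={$,b,c}  FOLLOW(A)={$,a,b,c,d}  FOLLOW(B)={$,b,c,d}
iter 2: (no change)
  FOLLOW(S)={$,b,c}  FOLLOW(A)={$,a,b,c,d}  FOLLOW(B)={$,b,c,d}

FOLLOW(B) = ["$", "b", "c", "d"]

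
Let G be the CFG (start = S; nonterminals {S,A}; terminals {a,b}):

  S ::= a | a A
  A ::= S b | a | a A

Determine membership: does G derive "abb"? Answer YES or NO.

Convert to CNF:
  S -> T1 A | a
  A -> S T0 | T1 A | a
  T0 -> b
  T1 -> a

CYK fill:
  T[0,0] 'a' = {A,S,T1}  orig:{A,S}
  T[1,1] 'b' = {T0}  orig:{}
  T[2,2] 'b' = {T0}  orig:{}
  T[0,1] 'ab' = {A}
  T[1,2] 'bb' = ∅
  T[0,2] 'abb' = ∅

S ∉ T[0,2] ⇒ NO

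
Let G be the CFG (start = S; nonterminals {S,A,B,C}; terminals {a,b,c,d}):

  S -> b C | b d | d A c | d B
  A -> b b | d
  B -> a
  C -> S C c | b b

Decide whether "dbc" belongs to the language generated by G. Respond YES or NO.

Convert to CNF:
  S -> T0 C | T0 T2 | T2 B | T2 X4
  A -> T0 T0 | d
  B -> a
  C -> S X3 | T0 T0
  T0 -> b
  T1 -> c
  T2 -> d
  X3 -> C T1
  X4 -> A T1

CYK table (by increasing span):
  T[0,0] 'd' = {A,T2}  orig:{A}
  T[1,1] 'b' = {T0}  orig:{}
  T[2,2] 'c' = {T1}  orig:{}
  T[0,1] 'db' = ∅
  T[1,2] 'bc' = ∅
  T[0,2] 'dbc' = ∅

S ∉ T[0,2] ⇒ NO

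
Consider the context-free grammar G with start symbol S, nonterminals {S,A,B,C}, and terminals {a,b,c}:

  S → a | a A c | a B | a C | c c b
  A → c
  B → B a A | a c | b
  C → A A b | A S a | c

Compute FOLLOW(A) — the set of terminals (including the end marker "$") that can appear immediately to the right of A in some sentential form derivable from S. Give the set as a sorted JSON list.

FIRST iteration:
round 1:
  A via A→c: +{c}
  B via B→a c: +{a}
  B via B→b: +{b}
  C via C→A A b: +{c}
  S via S→a: +{a}
  S via S→c c b: +{c}
  FIRST(S)={a,c}  FIRST(A)={c}  FIRST(B)={a,b}  FIRST(C)={c}
round 2: done
  FIRST(S)={a,c}  FIRST(A)={c}  FIRST(B)={a,b}  FIRST(C)={c}

FOLLOW sets:
seed FOLLOW(S) with $
[1]
  B→B a A: FOLLOW(B) ⊇ FIRST(a) = {a}; new: +{a}
  B→B a A: FOLLOW(A) ⊇ FOLLOW(B) ⊇ {a}; new: +{a}
  C→A A b: FOLLOW(A) ⊇ FIRST(A) = {c}; new: +{c}
  C→A A b: FOLLOW(A) ⊇ FIRST(b) = {b}; new: +{b}
  C→A S a: FOLLOW(S) ⊇ FIRST(a) = {a}; new: +{a}
  S→a B: FOLLOW(B) ⊇ FOLLOW(S) ⊇ {$,a}; new: +{$}
  S→a C: FOLLOW(C) ⊇ FOLLOW(S) ⊇ {$,a}; new: +{$,a}
  FOLLOW[S]={$,a}  FOLLOW[A]={a,b,c}  FOLLOW[B]={$,a}  FOLLOW[C]={$,a}
[2]
  B→B a A: FOLLOW(A) ⊇ FOLLOW(B) ⊇ {$,a}; new: +{$}
  FOLLOW[S]={$,a}  FOLLOW[A]={$,a,b,c}  FOLLOW[B]={$,a}  FOLLOW[C]={$,a}
[3] (stable)
  FOLLOW[S]={$,a}  FOLLOW[A]={$,a,b,c}  FOLLOW[B]={$,a}  FOLLOW[C]={$,a}

FOLLOW(A) = ["$", "a", "b", "c"]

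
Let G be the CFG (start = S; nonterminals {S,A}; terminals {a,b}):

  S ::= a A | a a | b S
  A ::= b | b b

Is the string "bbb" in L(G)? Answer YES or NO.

Convert to CNF:
  S -> T0 S | T1 A | T1 T1
  A -> T0 T0 | b
  T0 -> b
  T1 -> a

CYK fill:
  T[0,0] 'b' = {A,T0}  orig:{A}
  T[1,1] 'b' = {A,T0}  orig:{A}
  T[2,2] 'b' = {A,T0}  orig:{A}
  T[0,1] 'bb' = {A}
  T[1,2] 'bb' = {A}
  T[0,2] 'bbb' = ∅

S ∉ T[0,2] ⇒ NO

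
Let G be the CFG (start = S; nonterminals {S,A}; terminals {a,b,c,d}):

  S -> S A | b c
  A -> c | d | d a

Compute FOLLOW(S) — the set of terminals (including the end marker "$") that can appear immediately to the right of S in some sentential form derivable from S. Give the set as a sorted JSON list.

FIRST iteration:
iter 1:
  A via A→c: +{c}
  A via A→d: +{d}
  S via S→b c: +{b}
  S: {b}  A: {c,d}
iter 2: (stable)
  S: {b}  A: {c,d}

FOLLOW sets:
initialize: $ ∈ FOLLOW(S)
[1]
  S→S A: FOLLOW(S) ⊇ FIRST(A) = {c,d}; new: +{c,d}
  S→S A: FOLLOW(A) ⊇ FOLLOW(S) ⊇ {$,c,d}; new: +{$,c,d}
  FOLLOW(S)={$,c,d}  FOLLOW(A)={$,c,d}
[2] — fixpoint
  FOLLOW(S)={$,c,d}  FOLLOW(A)={$,c,d}

FOLLOW(S) = ["$", "c", "d"]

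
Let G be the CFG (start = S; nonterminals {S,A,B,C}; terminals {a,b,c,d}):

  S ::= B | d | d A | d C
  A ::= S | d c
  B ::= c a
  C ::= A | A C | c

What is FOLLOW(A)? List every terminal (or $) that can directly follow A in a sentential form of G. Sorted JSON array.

FIRST iteration:
pass 1:
  A via A→d c: +{d}
  B via B→c a: +{c}
  C via C→A: +{d}
  C via C→c: +{c}
  S via S→B: +{c}
  S via S→d: +{d}
  FIRST[S]={c,d}  FIRST[A]={d}  FIRST[B]={c}  FIRST[C]={c,d}
pass 2:
  A via A→S: +{c}
  FIRST[S]={c,d}  FIRST[A]={c,d}  FIRST[B]={c}  FIRST[C]={c,d}
pass 3: done
  FIRST[S]={c,d}  FIRST[A]={c,d}  FIRST[B]={c}  FIRST[C]={c,d}

FOLLOW sets:
FOLLOW(S) := {$}
[1]
  C→A C: FOLLOW(A) ⊇ FIRST(C) = {c,d}; new: +{c,d}
  S→B: FOLLOW(B) ⊇ FOLLOW(S) ⊇ {$}; new: +{$}
  S→d A: FOLLOW(A) ⊇ FOLLOW(S) ⊇ {$}; new: +{$}
  S→d C: FOLLOW(C) ⊇ FOLLOW(S) ⊇ {$}; new: +{$}
  FOLLOW[S]={$}  FOLLOW[A]={$,c,d}  FOLLOW[B]={$}  FOLLOW[C]={$}
[2]
  A→S: FOLLOW(S) ⊇ FOLLOW(A) ⊇ {$,c,d}; new: +{c,d}
  S→B: FOLLOW(B) ⊇ FOLLOW(S) ⊇ {$,c,d}; new: +{c,d}
  S→d C: FOLLOW(C) ⊇ FOLLOW(S) ⊇ {$,c,d}; new: +{c,d}
  FOLLOW[S]={$,c,d}  FOLLOW[A]={$,c,d}  FOLLOW[B]={$,c,d}  FOLLOW[C]={$,c,d}
[3] done
  FOLLOW[S]={$,c,d}  FOLLOW[A]={$,c,d}  FOLLOW[B]={$,c,d}  FOLLOW[C]={$,c,d}

FOLLOW(A) = ["$", "c", "d"]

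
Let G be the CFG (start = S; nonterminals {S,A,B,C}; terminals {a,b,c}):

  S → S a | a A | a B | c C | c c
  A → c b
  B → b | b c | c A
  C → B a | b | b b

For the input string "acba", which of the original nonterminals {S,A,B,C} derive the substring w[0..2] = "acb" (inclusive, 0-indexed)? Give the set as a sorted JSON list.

Convert to CNF:
  S -> S T2 | T0 C | T0 T0 | T2 A | T2 B
  A -> T0 T1
  B -> T0 A | T1 T0 | b
  C -> B T2 | T1 T1 | b
  T0 -> c
  T1 -> b
  T2 -> a

CYK fill (cells [i..j] with 0 ≤ i ≤ j ≤ 2 only):
  cell(0,0) a: {T2}  orig:{}
  cell(1,1) c: {T0}  orig:{}
  cell(2,2) b: {B,C,T1}  orig:{B,C}
  cell(0,1) ac: ∅
  cell(1,2) cb: {A,S}
  cell(0,2) acb: {S}

Original NTs in T[0,2] deriving "acb": ["S"]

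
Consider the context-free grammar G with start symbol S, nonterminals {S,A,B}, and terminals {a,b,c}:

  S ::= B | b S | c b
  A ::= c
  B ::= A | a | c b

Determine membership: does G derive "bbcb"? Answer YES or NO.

Convert to CNF:
  S -> T0 T1 | T1 S | a | c
  A -> c
  B -> T0 T1 | a | c
  T0 -> c
  T1 -> b

Fill CYK table bottom-up:
  T[0,0] 'b' = {T1}  orig:{}
  T[1,1] 'b' = {T1}  orig:{}
  T[2,2] 'c' = {A,B,S,T0}  orig:{A,B,S}
  T[3,3] 'b' = {T1}  orig:{}
  T[0,1] 'bb' = ∅
  T[1,2] 'bc' = {S}
  T[2,3] 'cb' = {B,S}
  T[0,2] 'bbc' = {S}
  T[1,3] 'bcb' = {S}
  T[0,3] 'bbcb' = {S}

S ∈ T[0,3] ⇒ YES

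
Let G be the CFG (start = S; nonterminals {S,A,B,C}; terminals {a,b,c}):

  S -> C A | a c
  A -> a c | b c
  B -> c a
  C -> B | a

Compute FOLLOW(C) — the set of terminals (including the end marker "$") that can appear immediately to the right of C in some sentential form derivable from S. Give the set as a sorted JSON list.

Compute FIRST by fixpoint:
[1]
  A via A→a c: +{a}
  A via A→b c: +{b}
  B via B→c a: +{c}
  C via C→B: +{c}
  C via C→a: +{a}
  S via S→C A: +{a,c}
  FIRST(S)={a,c}  FIRST(A)={a,b}  FIRST(B)={c}  FIRST(C)={a,c}
[2] (stable)
  FIRST(S)={a,c}  FIRST(A)={a,b}  FIRST(B)={c}  FIRST(C)={a,c}

FOLLOW iteration:
FOLLOW(S) := {$}
round 1:
  S→C A: FOLLOW(C) ⊇ FIRST(A) = {a,b}; new: +{a,b}
  S→C A: FOLLOW(A) ⊇ FOLLOW(S) ⊇ {$}; new: +{$}
  S: {$}  A: {$}  B: {}  C: {a,b}
round 2:
  C→B: FOLLOW(B) ⊇ FOLLOW(C) ⊇ {a,b}; new: +{a,b}
  S: {$}  A: {$}  B: {a,b}  C: {a,b}
round 3: (no change)
  S: {$}  A: {$}  B: {a,b}  C: {a,b}

FOLLOW(C) = ["a", "b"]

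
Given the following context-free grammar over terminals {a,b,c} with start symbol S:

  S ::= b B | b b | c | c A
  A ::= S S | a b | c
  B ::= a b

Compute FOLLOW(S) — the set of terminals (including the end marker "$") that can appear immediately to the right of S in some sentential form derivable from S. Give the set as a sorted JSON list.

Compute FIRST by fixpoint:
iter 1:
  A via A→a b: +{a}
  A via A→c: +{c}
  B via B→a b: +{a}
  S via S→b B: +{b}
  S via S→c: +{c}
  S: {b,c}  A: {a,c}  B: {a}
iter 2:
  A via A→S S: +{b}
  S: {b,c}  A: {a,b,c}  B: {a}
iter 3: done
  S: {b,c}  A: {a,b,c}  B: {a}

FOLLOW iteration:
seed FOLLOW(S) with $
[1]
  A→S S: FOLLOW(S) ⊇ FIRST(S) = {b,c}; new: +{b,c}
  S→b B: FOLLOW(B) ⊇ FOLLOW(S) ⊇ {$,b,c}; new: +{$,b,c}
  S→c A: FOLLOW(A) ⊇ FOLLOW(S) ⊇ {$,b,c}; new: +{$,b,c}
  FOLLOW[S]={$,b,c}  FOLLOW[A]={$,b,c}  FOLLOW[B]={$,b,c}
[2] done
  FOLLOW[S]={$,b,c}  FOLLOW[A]={$,b,c}  FOLLOW[B]={$,b,c}

FOLLOW(S) = ["$", "b", "c"]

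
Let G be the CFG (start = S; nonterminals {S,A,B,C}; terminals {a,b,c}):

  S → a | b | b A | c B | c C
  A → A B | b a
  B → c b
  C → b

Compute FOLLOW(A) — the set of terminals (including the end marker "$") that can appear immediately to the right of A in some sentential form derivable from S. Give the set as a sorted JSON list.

Compute FIRST by fixpoint:
[1]
  A via A→b a: +{b}
  B via B→c b: +{c}
  C via C→b: +{b}
  S via S→a: +{a}
  S via S→b: +{b}
  S via S→c B: +{c}
  S: {a,b,c}  A: {b}  B: {c}  C: {b}
[2] done
  S: {a,b,c}  A: {b}  B: {c}  C: {b}

FOLLOW sets:
FOLLOW(S) := {$}
iter 1:
  A→A B: FOLLOW(A) ⊇ FIRST(B) = {c}; new: +{c}
  A→A B: FOLLOW(B) ⊇ FOLLOW(A) ⊇ {c}; new: +{c}
  S→b A: FOLLOW(A) ⊇ FOLLOW(S) ⊇ {$}; new: +{$}
  S→c B: FOLLOW(B) ⊇ FOLLOW(S) ⊇ {$}; new: +{$}
  S→c C: FOLLOW(C) ⊇ FOLLOW(S) ⊇ {$}; new: +{$}
  FOLLOW(S)={$}  FOLLOW(A)={$,c}  FOLLOW(B)={$,c}  FOLLOW(C)={$}
iter 2: done
  FOLLOW(S)={$}  FOLLOW(A)={$,c}  FOLLOW(B)={$,c}  FOLLOW(C)={$}

FOLLOW(A) = ["$", "c"]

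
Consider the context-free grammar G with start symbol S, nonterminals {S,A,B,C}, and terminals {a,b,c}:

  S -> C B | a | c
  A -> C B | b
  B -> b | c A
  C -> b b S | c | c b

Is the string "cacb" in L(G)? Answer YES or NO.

CNF form of G:
  S -> C B | a | c
  A -> C B | b
  B -> T0 A | b
  C -> T0 T1 | T1 X2 | c
  T0 -> c
  T1 -> b
  X2 -> T1 S

CYK table (by increasing span):
  [0..0]={C,S,T0}  "c"  orig:{C,S}
  [1..1]={S}  "a"
  [2..2]={C,S,T0}  "c"  orig:{C,S}
  [3..3]={A,B,T1}  "b"  orig:{A,B}
  [0..1]=∅  "ca"
  [1..2]=∅  "ac"
  [2..3]={A,B,C,S}  "cb"
  [0..2]=∅  "cac"
  [1..3]=∅  "acb"
  [0..3]=∅  "cacb"

S ∉ T[0,3] ⇒ NO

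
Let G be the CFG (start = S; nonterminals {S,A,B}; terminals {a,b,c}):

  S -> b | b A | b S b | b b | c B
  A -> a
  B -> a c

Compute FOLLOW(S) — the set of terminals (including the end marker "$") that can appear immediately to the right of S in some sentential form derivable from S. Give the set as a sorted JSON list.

Compute FIRST by fixpoint:
pass 1:
  A via A→a: +{a}
  B via B→a c: +{a}
  S via S→b: +{b}
  S via S→c B: +{c}
  S: {b,c}  A: {a}  B: {a}
pass 2: done
  S: {b,c}  A: {a}  B: {a}

Compute FOLLOW by fixpoint:
seed FOLLOW(S) with $
iter 1:
  S→b A: FOLLOW(A) ⊇ FOLLOW(S) ⊇ {$}; new: +{$}
  S→b S b: FOLLOW(S) ⊇ FIRST(b) = {b}; new: +{b}
  S→c B: FOLLOW(B) ⊇ FOLLOW(S) ⊇ {$,b}; new: +{$,b}
  FOLLOW[S]={$,b}  FOLLOW[A]={$}  FOLLOW[B]={$,b}
iter 2:
  S→b A: FOLLOW(A) ⊇ FOLLOW(S) ⊇ {$,b}; new: +{b}
  FOLLOW[S]={$,b}  FOLLOW[A]={$,b}  FOLLOW[B]={$,b}
iter 3: (no change)
  FOLLOW[S]={$,b}  FOLLOW[A]={$,b}  FOLLOW[B]={$,b}

FOLLOW(S) = ["$", "b"]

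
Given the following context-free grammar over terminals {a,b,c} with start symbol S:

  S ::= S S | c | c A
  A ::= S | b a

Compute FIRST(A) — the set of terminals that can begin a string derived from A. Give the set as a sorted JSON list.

Compute FIRST by fixpoint:
[1]
  A via A→b a: +{b}
  S via S→c: +{c}
  FIRST(S)={c}  FIRST(A)={b}
[2]
  A via A→S: +{c}
  FIRST(S)={c}  FIRST(A)={b,c}
[3] (no change)
  FIRST(S)={c}  FIRST(A)={b,c}

FIRST(A) = ["b", "c"]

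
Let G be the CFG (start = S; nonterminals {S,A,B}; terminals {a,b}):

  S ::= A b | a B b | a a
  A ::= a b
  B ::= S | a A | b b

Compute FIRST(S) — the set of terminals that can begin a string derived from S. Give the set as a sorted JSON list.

FIRST sets, iterate to fixpoint:
round 1:
  A via A→a b: +{a}
  B via B→a A: +{a}
  B via B→b b: +{b}
  S via S→A b: +{a}
  FIRST[S]={a}  FIRST[A]={a}  FIRST[B]={a,b}
round 2: — fixpoint
  FIRST[S]={a}  FIRST[A]={a}  FIRST[B]={a,b}

FIRST(S) = ["a"]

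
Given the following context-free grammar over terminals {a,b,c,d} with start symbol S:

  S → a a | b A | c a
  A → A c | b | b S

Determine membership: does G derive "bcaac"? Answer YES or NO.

CNF form of G:
  S -> T0 T2 | T1 A | T2 T2
  A -> A T0 | T1 S | b
  T0 -> c
  T1 -> b
  T2 -> a

CYK fill:
  cell(0,0) b: {A,T1}  orig:{A}
  cell(1,1) c: {T0}  orig:{}
  cell(2,2) a: {T2}  orig:{}
  cell(3,3) a: {T2}  orig:{}
  cell(4,4) c: {T0}  orig:{}
  cell(0,1) bc: {A}
  cell(1,2) ca: {S}
  cell(2,3) aa: {S}
  cell(3,4) ac: ∅
  cell(0,2) bca: {A}
  cell(1,3) caa: ∅
  cell(2,4) aac: ∅
  cell(0,3) bcaa: ∅
  cell(1,4) caac: ∅
  cell(0,4) bcaac: ∅

S ∉ T[0,4] ⇒ NO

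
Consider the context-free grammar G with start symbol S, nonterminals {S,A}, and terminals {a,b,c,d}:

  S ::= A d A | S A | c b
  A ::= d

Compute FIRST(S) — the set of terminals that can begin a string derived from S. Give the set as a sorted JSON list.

Compute FIRST by fixpoint:
[1]
  A via A→d: +{d}
  S via S→A d A: +{d}
  S via S→c b: +{c}
  FIRST[S]={c,d}  FIRST[A]={d}
[2] — fixpoint
  FIRST[S]={c,d}  FIRST[A]={d}

FIRST(S) = ["c", "d"]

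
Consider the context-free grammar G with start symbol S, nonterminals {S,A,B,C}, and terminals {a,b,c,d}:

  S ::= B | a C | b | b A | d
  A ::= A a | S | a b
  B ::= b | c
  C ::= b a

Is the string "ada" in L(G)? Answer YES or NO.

Convert to CNF:
  S -> T0 C | T1 A | b | c | d
  A -> A T0 | T0 C | T0 T1 | T1 A | b | c | d
  B -> b | c
  C -> T1 T0
  T0 -> a
  T1 -> b

CYK table (by increasing span):
  [0..0]={T0}  "a"  orig:{}
  [1..1]={A,S}  "d"
  [2..2]={T0}  "a"  orig:{}
  [0..1]=∅  "ad"
  [1..2]={A}  "da"
  [0..2]=∅  "ada"

S ∉ T[0,2] ⇒ NO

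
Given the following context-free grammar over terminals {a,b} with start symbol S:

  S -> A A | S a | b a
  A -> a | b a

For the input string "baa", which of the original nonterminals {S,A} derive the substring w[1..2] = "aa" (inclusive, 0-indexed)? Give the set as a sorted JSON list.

Convert to CNF:
  S -> A A | S T1 | T0 T1
  A -> T0 T1 | a
  T0 -> b
  T1 -> a

CYK table (by increasing span) — only the sub-triangle for w[1..2]:
  cell(1,1) a: {A,T1}  orig:{A}
  cell(2,2) a: {A,T1}  orig:{A}
  cell(1,2) aa: {S}

Original NTs in T[1,2] deriving "aa": ["S"]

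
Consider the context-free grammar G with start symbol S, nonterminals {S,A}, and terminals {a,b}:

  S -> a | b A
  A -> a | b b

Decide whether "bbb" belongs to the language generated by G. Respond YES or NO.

Convert to CNF:
  S -> T0 A | a
  A -> T0 T0 | a
  T0 -> b

Fill CYK table bottom-up:
  T[0,0] 'b' = {T0}  orig:{}
  T[1,1] 'b' = {T0}  orig:{}
  T[2,2] 'b' = {T0}  orig:{}
  T[0,1] 'bb' = {A}
  T[1,2] 'bb' = {A}
  T[0,2] 'bbb' = {S}

S ∈ T[0,2] ⇒ YES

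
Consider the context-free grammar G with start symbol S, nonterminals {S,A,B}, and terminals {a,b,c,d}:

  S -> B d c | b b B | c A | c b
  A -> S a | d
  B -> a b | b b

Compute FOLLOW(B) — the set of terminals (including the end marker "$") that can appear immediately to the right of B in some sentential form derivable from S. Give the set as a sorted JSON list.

Compute FIRST by fixpoint:
round 1:
  A via A→d: +{d}
  B via B→a b: +{a}
  B via B→b b: +{b}
  S via S→B d c: +{a,b}
  S via S→c A: +{c}
  FIRST[S]={a,b,c}  FIRST[A]={d}  FIRST[B]={a,b}
round 2:
  A via A→S a: +{a,b,c}
  FIRST[S]={a,b,c}  FIRST[A]={a,b,c,d}  FIRST[B]={a,b}
round 3: (no change)
  FIRST[S]={a,b,c}  FIRST[A]={a,b,c,d}  FIRST[B]={a,b}

Compute FOLLOW by fixpoint:
seed FOLLOW(S) with $
round 1:
  A→S a: FOLLOW(S) ⊇ FIRST(a) = {a}; new: +{a}
  S→B d c: FOLLOW(B) ⊇ FIRST(d) = {d}; new: +{d}
  S→b b B: FOLLOW(B) ⊇ FOLLOW(S) ⊇ {$,a}; new: +{$,a}
  S→c A: FOLLOW(A) ⊇ FOLLOW(S) ⊇ {$,a}; new: +{$,a}
  S: {$,a}  A: {$,a}  B: {$,a,d}
round 2: — fixpoint
  S: {$,a}  A: {$,a}  B: {$,a,d}

FOLLOW(B) = ["$", "a", "d"]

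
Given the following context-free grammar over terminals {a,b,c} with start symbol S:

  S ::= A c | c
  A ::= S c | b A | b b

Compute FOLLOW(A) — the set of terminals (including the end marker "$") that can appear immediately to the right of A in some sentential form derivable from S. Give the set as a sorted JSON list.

FIRST sets, iterate to fixpoint:
iter 1:
  A via A→b A: +{b}
  S via S→A c: +{b}
  S via S→c: +{c}
  FIRST(S)={b,c}  FIRST(A)={b}
iter 2:
  A via A→S c: +{c}
  FIRST(S)={b,c}  FIRST(A)={b,c}
iter 3: (no change)
  FIRST(S)={b,c}  FIRST(A)={b,c}

Compute FOLLOW by fixpoint:
FOLLOW(S) := {$}
pass 1:
  A→S c: FOLLOW(S) ⊇ FIRST(c) = {c}; new: +{c}
  S→A c: FOLLOW(A) ⊇ FIRST(c) = {c}; new: +{c}
  FOLLOW(S)={$,c}  FOLLOW(A)={c}
pass 2: done
  FOLLOW(S)={$,c}  FOLLOW(A)={c}

FOLLOW(A) = ["c"]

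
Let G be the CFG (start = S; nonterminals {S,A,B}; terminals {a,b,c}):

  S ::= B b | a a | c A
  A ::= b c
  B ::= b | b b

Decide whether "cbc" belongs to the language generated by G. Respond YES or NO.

CNF form of G:
  S -> B T0 | T1 A | T2 T2
  A -> T0 T1
  B -> T0 T0 | b
  T0 -> b
  T1 -> c
  T2 -> a

CYK table (by increasing span):
  T[0,0] 'c' = {T1}  orig:{}
  T[1,1] 'b' = {B,T0}  orig:{B}
  T[2,2] 'c' = {T1}  orig:{}
  T[0,1] 'cb' = ∅
  T[1,2] 'bc' = {A}
  T[0,2] 'cbc' = {S}

S ∈ T[0,2] ⇒ YES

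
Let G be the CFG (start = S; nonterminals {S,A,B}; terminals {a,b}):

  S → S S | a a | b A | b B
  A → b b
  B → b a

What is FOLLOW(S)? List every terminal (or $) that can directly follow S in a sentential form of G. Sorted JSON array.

Compute FIRST by fixpoint:
iter 1:
  A via A→b b: +{b}
  B via B→b a: +{b}
  S via S→a a: +{a}
  S via S→b A: +{b}
  FIRST[S]={a,b}  FIRST[A]={b}  FIRST[B]={b}
iter 2: done
  FIRST[S]={a,b}  FIRST[A]={b}  FIRST[B]={b}

FOLLOW iteration:
seed FOLLOW(S) with $
[1]
  S→S S: FOLLOW(S) ⊇ FIRST(S) = {a,b}; new: +{a,b}
  S→b A: FOLLOW(A) ⊇ FOLLOW(S) ⊇ {$,a,b}; new: +{$,a,b}
  S→b B: FOLLOW(B) ⊇ FOLLOW(S) ⊇ {$,a,b}; new: +{$,a,b}
  FOLLOW[S]={$,a,b}  FOLLOW[A]={$,a,b}  FOLLOW[B]={$,a,b}
[2] — fixpoint
  FOLLOW[S]={$,a,b}  FOLLOW[A]={$,a,b}  FOLLOW[B]={$,a,b}

FOLLOW(S) = ["$", "a", "b"]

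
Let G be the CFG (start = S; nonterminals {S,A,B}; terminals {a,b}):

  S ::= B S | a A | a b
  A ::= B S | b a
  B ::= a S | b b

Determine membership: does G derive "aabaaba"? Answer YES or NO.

CNF form of G:
  S -> B S | T1 A | T1 T0
  A -> B S | T0 T1
  B -> T0 T0 | T1 S
  T0 -> b
  T1 -> a

CYK fill:
  cell(0,0) a: {T1}  orig:{}
  cell(1,1) a: {T1}  orig:{}
  cell(2,2) b: {T0}  orig:{}
  cell(3,3) a: {T1}  orig:{}
  cell(4,4) a: {T1}  orig:{}
  cell(5,5) b: {T0}  orig:{}
  cell(6,6) a: {T1}  orig:{}
  cell(0,1) aa: ∅
  cell(1,2) ab: {S}
  cell(2,3) ba: {A}
  cell(3,4) aa: ∅
  cell(4,5) ab: {S}
  cell(5,6) ba: {A}
  cell(0,2) aab: {B}
  cell(1,3) aba: {S}
  cell(2,4) baa: ∅
  cell(3,5) aab: {B}
  cell(4,6) aba: {S}
  cell(0,3) aaba: {B}
  cell(1,4) abaa: ∅
  cell(2,5) baab: ∅
  cell(3,6) aaba: {B}
  cell(0,4) aabaa: ∅
  cell(1,5) abaab: ∅
  cell(2,6) baaba: ∅
  cell(0,5) aabaab: {A,S}
  cell(1,6) abaaba: ∅
  cell(0,6) aabaaba: {A,S}

S ∈ T[0,6] ⇒ YES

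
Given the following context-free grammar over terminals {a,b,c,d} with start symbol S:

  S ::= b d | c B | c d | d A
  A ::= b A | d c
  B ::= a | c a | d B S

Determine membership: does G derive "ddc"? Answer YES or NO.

CNF form of G:
  S -> T0 T1 | T1 A | T2 B | T2 T1
  A -> T0 A | T1 T2
  B -> T1 X4 | T2 T3 | a
  T0 -> b
  T1 -> d
  T2 -> c
  T3 -> a
  X4 -> B S

CYK fill:
  [0..0]={T1}  "d"  orig:{}
  [1..1]={T1}  "d"  orig:{}
  [2..2]={T2}  "c"  orig:{}
  [0..1]=∅  "dd"
  [1..2]={A}  "dc"
  [0..2]={S}  "ddc"

S ∈ T[0,2] ⇒ YES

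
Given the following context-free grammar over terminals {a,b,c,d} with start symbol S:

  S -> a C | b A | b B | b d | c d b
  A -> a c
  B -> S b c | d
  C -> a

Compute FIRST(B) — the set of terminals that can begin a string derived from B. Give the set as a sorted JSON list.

Compute FIRST by fixpoint:
round 1:
  A via A→a c: +{a}
  B via B→d: +{d}
  C via C→a: +{a}
  S via S→a C: +{a}
  S via S→b A: +{b}
  S via S→c d b: +{c}
  S: {a,b,c}  A: {a}  B: {d}  C: {a}
round 2:
  B via B→S b c: +{a,b,c}
  S: {a,b,c}  A: {a}  B: {a,b,c,d}  C: {a}
round 3: — fixpoint
  S: {a,b,c}  A: {a}  B: {a,b,c,d}  C: {a}

FIRST(B) = ["a", "b", "c", "d"]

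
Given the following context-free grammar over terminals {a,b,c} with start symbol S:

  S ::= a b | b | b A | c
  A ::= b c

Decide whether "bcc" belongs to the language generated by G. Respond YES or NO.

CNF form of G:
  S -> T0 A | T2 T0 | b | c
  A -> T0 T1
  T0 -> b
  T1 -> c
  T2 -> a

Fill CYK table bottom-up:
  T[0,0] 'b' = {S,T0}  orig:{S}
  T[1,1] 'c' = {S,T1}  orig:{S}
  T[2,2] 'c' = {S,T1}  orig:{S}
  T[0,1] 'bc' = {A}
  T[1,2] 'cc' = ∅
  T[0,2] 'bcc' = ∅

S ∉ T[0,2] ⇒ NO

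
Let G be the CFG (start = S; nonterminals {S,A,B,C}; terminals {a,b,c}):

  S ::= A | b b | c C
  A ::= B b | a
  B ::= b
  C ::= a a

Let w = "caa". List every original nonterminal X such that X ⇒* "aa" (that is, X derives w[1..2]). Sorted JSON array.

Convert to CNF:
  S -> B T0 | T0 T0 | T2 C | a
  A -> B T0 | a
  B -> b
  C -> T1 T1
  T0 -> b
  T1 -> a
  T2 -> c

Fill CYK table bottom-up, restricted to cells inside w[1..2]:
  T[1,1] 'a' = {A,S,T1}  orig:{A,S}
  T[2,2] 'a' = {A,S,T1}  orig:{A,S}
  T[1,2] 'aa' = {C}

Original NTs in T[1,2] deriving "aa": ["C"]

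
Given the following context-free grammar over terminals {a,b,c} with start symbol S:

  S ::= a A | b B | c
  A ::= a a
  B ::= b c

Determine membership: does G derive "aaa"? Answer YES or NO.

Convert to CNF:
  S -> T0 A | T1 B | c
  A -> T0 T0
  B -> T1 T2
  T0 -> a
  T1 -> b
  T2 -> c

CYK fill:
  T[0,0] 'a' = {T0}  orig:{}
  T[1,1] 'a' = {T0}  orig:{}
  T[2,2] 'a' = {T0}  orig:{}
  T[0,1] 'aa' = {A}
  T[1,2] 'aa' = {A}
  T[0,2] 'aaa' = {S}

S ∈ T[0,2] ⇒ YES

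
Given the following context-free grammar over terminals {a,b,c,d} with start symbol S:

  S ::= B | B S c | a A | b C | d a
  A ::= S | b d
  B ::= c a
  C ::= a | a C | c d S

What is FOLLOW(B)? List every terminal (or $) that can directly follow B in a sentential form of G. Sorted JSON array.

Compute FIRST by fixpoint:
iter 1:
  A via A→b d: +{b}
  B via B→c a: +{c}
  C via C→a: +{a}
  C via C→c d S: +{c}
  S via S→B: +{c}
  S via S→a A: +{a}
  S via S→b C: +{b}
  S via S→d a: +{d}
  FIRST(S)={a,b,c,d}  FIRST(A)={b}  FIRST(B)={c}  FIRST(C)={a,c}
iter 2:
  A via A→S: +{a,c,d}
  FIRST(S)={a,b,c,d}  FIRST(A)={a,b,c,d}  FIRST(B)={c}  FIRST(C)={a,c}
iter 3: — fixpoint
  FIRST(S)={a,b,c,d}  FIRST(A)={a,b,c,d}  FIRST(B)={c}  FIRST(C)={a,c}

FOLLOW sets:
FOLLOW(S) := {$}
pass 1:
  S→B: FOLLOW(B) ⊇ FOLLOW(S) ⊇ {$}; new: +{$}
  S→B S c: FOLLOW(B) ⊇ FIRST(S) = {a,b,c,d}; new: +{a,b,c,d}
  S→B S c: FOLLOW(S) ⊇ FIRST(c) = {c}; new: +{c}
  S→a A: FOLLOW(A) ⊇ FOLLOW(S) ⊇ {$,c}; new: +{$,c}
  S→b C: FOLLOW(C) ⊇ FOLLOW(S) ⊇ {$,c}; new: +{$,c}
  FOLLOW(S)={$,c}  FOLLOW(A)={$,c}  FOLLOW(B)={$,a,b,c,d}  FOLLOW(C)={$,c}
pass 2: — fixpoint
  FOLLOW(S)={$,c}  FOLLOW(A)={$,c}  FOLLOW(B)={$,a,b,c,d}  FOLLOW(C)={$,c}

FOLLOW(B) = ["$", "a", "b", "c", "d"]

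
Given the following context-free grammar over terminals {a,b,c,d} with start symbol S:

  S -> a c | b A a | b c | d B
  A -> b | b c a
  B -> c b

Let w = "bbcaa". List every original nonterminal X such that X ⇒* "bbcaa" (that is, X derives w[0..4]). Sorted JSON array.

Convert to CNF:
  S -> T0 T1 | T0 X5 | T2 T1 | T3 B
  A -> T0 X4 | b
  B -> T1 T0
  T0 -> b
  T1 -> c
  T2 -> a
  T3 -> d
  X4 -> T1 T2
  X5 -> A T2

Fill CYK table bottom-up, restricted to cells inside w[0..4]:
  cell(0,0) b: {A,T0}  orig:{A}
  cell(1,1) b: {A,T0}  orig:{A}
  cell(2,2) c: {T1}  orig:{}
  cell(3,3) a: {T2}  orig:{}
  cell(4,4) a: {T2}  orig:{}
  cell(0,1) bb: ∅
  cell(1,2) bc: {S}
  cell(2,3) ca: {X4}  orig:{}
  cell(3,4) aa: ∅
  cell(0,2) bbc: ∅
  cell(1,3) bca: {A}
  cell(2,4) caa: ∅
  cell(0,3) bbca: ∅
  cell(1,4) bcaa: {X5}  orig:{}
  cell(0,4) bbcaa: {S}

Original NTs in T[0,4] deriving "bbcaa": ["S"]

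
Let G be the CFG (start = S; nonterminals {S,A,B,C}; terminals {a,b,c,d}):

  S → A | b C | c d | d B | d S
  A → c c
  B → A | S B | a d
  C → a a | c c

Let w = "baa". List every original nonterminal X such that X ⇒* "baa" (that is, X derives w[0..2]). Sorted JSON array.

Convert to CNF:
  S -> T0 T0 | T0 T2 | T2 B | T2 S | T3 C
  A -> T0 T0
  B -> S B | T0 T0 | T1 T2
  C -> T0 T0 | T1 T1
  T0 -> c
  T1 -> a
  T2 -> d
  T3 -> b

CYK fill, restricted to cells inside w[0..2]:
  [0..0]={T3}  "b"  orig:{}
  [1..1]={T1}  "a"  orig:{}
  [2..2]={T1}  "a"  orig:{}
  [0..1]=∅  "ba"
  [1..2]={C}  "aa"
  [0..2]={S}  "baa"

Original NTs in T[0,2] deriving "baa": ["S"]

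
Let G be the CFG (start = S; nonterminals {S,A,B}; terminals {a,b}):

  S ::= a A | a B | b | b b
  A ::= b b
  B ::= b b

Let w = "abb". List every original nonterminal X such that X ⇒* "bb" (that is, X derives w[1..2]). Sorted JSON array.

CNF form of G:
  S -> T0 T0 | T1 A | T1 B | b
  A -> T0 T0
  B -> T0 T0
  T0 -> b
  T1 -> a

CYK fill, restricted to cells inside w[1..2]:
  [1..1]={S,T0}  "b"  orig:{S}
  [2..2]={S,T0}  "b"  orig:{S}
  [1..2]={A,B,S}  "bb"

Original NTs in T[1,2] deriving "bb": ["A", "B", "S"]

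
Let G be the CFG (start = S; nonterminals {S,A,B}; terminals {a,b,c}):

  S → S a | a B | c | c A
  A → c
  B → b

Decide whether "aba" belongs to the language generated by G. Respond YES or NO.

CNF form of G:
  S -> S T0 | T0 B | T1 A | c
  A -> c
  B -> b
  T0 -> a
  T1 -> c

Fill CYK table bottom-up:
  [0..0]={T0}  "a"  orig:{}
  [1..1]={B}  "b"
  [2..2]={T0}  "a"  orig:{}
  [0..1]={S}  "ab"
  [1..2]=∅  "ba"
  [0..2]={S}  "aba"

S ∈ T[0,2] ⇒ YES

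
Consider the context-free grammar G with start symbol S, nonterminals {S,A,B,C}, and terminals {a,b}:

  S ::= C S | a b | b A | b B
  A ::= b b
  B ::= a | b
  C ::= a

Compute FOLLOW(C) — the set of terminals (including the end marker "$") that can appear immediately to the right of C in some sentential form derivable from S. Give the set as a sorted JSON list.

Compute FIRST by fixpoint:
iter 1:
  A via A→b b: +{b}
  B via B→a: +{a}
  B via B→b: +{b}
  C via C→a: +{a}
  S via S→C S: +{a}
  S via S→b A: +{b}
  S: {a,b}  A: {b}  B: {a,b}  C: {a}
iter 2: done
  S: {a,b}  A: {b}  B: {a,b}  C: {a}

FOLLOW iteration:
seed FOLLOW(S) with $
round 1:
  S→C S: FOLLOW(C) ⊇ FIRST(S) = {a,b}; new: +{a,b}
  S→b A: FOLLOW(A) ⊇ FOLLOW(S) ⊇ {$}; new: +{$}
  S→b B: FOLLOW(B) ⊇ FOLLOW(S) ⊇ {$}; new: +{$}
  S: {$}  A: {$}  B: {$}  C: {a,b}
round 2: (stable)
  S: {$}  A: {$}  B: {$}  C: {a,b}

FOLLOW(C) = ["a", "b"]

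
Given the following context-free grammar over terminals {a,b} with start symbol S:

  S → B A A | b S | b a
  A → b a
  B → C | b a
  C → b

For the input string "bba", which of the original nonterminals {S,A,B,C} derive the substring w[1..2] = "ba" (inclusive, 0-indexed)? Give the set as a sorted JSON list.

CNF form of G:
  S -> B X2 | T0 S | T0 T1
  A -> T0 T1
  B -> T0 T1 | b
  C -> b
  T0 -> b
  T1 -> a
  X2 -> A A

CYK table (by increasing span) — only the sub-triangle for w[1..2]:
  T[1,1] 'b' = {B,C,T0}  orig:{B,C}
  T[2,2] 'a' = {T1}  orig:{}
  T[1,2] 'ba' = {A,B,S}

Original NTs in T[1,2] deriving "ba": ["A", "B", "S"]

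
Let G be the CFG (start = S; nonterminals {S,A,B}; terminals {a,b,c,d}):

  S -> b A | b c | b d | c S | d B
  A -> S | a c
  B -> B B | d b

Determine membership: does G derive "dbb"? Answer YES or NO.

Convert to CNF:
  S -> T1 S | T2 A | T2 T1 | T2 T3 | T3 B
  A -> T0 T1 | T1 S | T2 A | T2 T1 | T2 T3 | T3 B
  B -> B B | T3 T2
  T0 -> a
  T1 -> c
  T2 -> b
  T3 -> d

Fill CYK table bottom-up:
  T[0,0] 'd' = {T3}  orig:{}
  T[1,1] 'b' = {T2}  orig:{}
  T[2,2] 'b' = {T2}  orig:{}
  T[0,1] 'db' = {B}
  T[1,2] 'bb' = ∅
  T[0,2] 'dbb' = ∅

S ∉ T[0,2] ⇒ NO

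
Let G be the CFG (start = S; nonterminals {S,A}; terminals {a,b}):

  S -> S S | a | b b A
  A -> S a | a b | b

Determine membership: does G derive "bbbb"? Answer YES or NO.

Convert to CNF:
  S -> S S | T1 X2 | a
  A -> S T0 | T0 T1 | b
  T0 -> a
  T1 -> b
  X2 -> T1 A

CYK fill:
  T[0,0] 'b' = {A,T1}  orig:{A}
  T[1,1] 'b' = {A,T1}  orig:{A}
  T[2,2] 'b' = {A,T1}  orig:{A}
  T[3,3] 'b' = {A,T1}  orig:{A}
  T[0,1] 'bb' = {X2}  orig:{}
  T[1,2] 'bb' = {X2}  orig:{}
  T[2,3] 'bb' = {X2}  orig:{}
  T[0,2] 'bbb' = {S}
  T[1,3] 'bbb' = {S}
  T[0,3] 'bbbb' = ∅

S ∉ T[0,3] ⇒ NO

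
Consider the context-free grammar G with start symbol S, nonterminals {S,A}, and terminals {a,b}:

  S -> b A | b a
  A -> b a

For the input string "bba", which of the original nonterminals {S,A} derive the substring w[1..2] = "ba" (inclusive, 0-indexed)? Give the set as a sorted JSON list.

CNF form of G:
  S -> T0 A | T0 T1
  A -> T0 T1
  T0 -> b
  T1 -> a

CYK table (by increasing span) — only the sub-triangle for w[1..2]:
  cell(1,1) b: {T0}  orig:{}
  cell(2,2) a: {T1}  orig:{}
  cell(1,2) ba: {A,S}

Original NTs in T[1,2] deriving "ba": ["A", "S"]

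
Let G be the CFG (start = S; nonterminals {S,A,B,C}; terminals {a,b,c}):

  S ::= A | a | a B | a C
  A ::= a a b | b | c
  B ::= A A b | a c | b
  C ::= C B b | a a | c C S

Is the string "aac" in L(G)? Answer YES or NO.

Convert to CNF:
  S -> T0 B | T0 C | T0 X7 | a | b | c
  A -> T0 X3 | b | c
  B -> A X4 | T0 T2 | b
  C -> C X5 | T0 T0 | T2 X6
  T0 -> a
  T1 -> b
  T2 -> c
  X3 -> T0 T1
  X4 -> A T1
  X5 -> B T1
  X6 -> C S
  X7 -> T0 T1

Fill CYK table bottom-up:
  T[0,0] 'a' = {S,T0}  orig:{S}
  T[1,1] 'a' = {S,T0}  orig:{S}
  T[2,2] 'c' = {A,S,T2}  orig:{A,S}
  T[0,1] 'aa' = {C}
  T[1,2] 'ac' = {B}
  T[0,2] 'aac' = {S,X6}  orig:{S}

S ∈ T[0,2] ⇒ YES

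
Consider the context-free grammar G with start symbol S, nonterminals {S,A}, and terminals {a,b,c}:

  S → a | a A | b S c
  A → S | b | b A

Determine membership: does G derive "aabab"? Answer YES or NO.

Convert to CNF:
  S -> T0 A | T1 X4 | a
  A -> T0 A | T1 A | T1 X3 | a | b
  T0 -> a
  T1 -> b
  T2 -> c
  X3 -> S T2
  X4 -> S T2

CYK table (by increasing span):
  [0..0]={A,S,T0}  "a"  orig:{A,S}
  [1..1]={A,S,T0}  "a"  orig:{A,S}
  [2..2]={A,T1}  "b"  orig:{A}
  [3..3]={A,S,T0}  "a"  orig:{A,S}
  [4..4]={A,T1}  "b"  orig:{A}
  [0..1]={A,S}  "aa"
  [1..2]={A,S}  "ab"
  [2..3]={A}  "ba"
  [3..4]={A,S}  "ab"
  [0..2]={A,S}  "aab"
  [1..3]={A,S}  "aba"
  [2..4]={A}  "bab"
  [0..3]={A,S}  "aaba"
  [1..4]={A,S}  "abab"
  [0..4]={A,S}  "aabab"

S ∈ T[0,4] ⇒ YES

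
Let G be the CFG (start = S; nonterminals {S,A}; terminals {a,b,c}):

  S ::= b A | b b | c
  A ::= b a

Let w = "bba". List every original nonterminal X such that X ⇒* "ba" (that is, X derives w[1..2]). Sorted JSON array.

CNF form of G:
  S -> T0 A | T0 T0 | c
  A -> T0 T1
  T0 -> b
  T1 -> a

CYK table (by increasing span), restricted to cells inside w[1..2]:
  T[1,1] 'b' = {T0}  orig:{}
  T[2,2] 'a' = {T1}  orig:{}
  T[1,2] 'ba' = {A}

Original NTs in T[1,2] deriving "ba": ["A"]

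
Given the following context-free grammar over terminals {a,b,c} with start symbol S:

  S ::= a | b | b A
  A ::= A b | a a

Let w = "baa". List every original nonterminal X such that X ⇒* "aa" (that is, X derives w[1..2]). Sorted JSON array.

CNF form of G:
  S -> T0 A | a | b
  A -> A T0 | T1 T1
  T0 -> b
  T1 -> a

Fill CYK table bottom-up (cells [i..j] with 1 ≤ i ≤ j ≤ 2 only):
  T[1,1] 'a' = {S,T1}  orig:{S}
  T[2,2] 'a' = {S,T1}  orig:{S}
  T[1,2] 'aa' = {A}

Original NTs in T[1,2] deriving "aa": ["A"]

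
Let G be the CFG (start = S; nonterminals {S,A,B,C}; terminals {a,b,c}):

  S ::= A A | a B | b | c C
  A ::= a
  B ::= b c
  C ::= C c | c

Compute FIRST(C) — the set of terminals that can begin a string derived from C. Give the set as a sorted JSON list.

Compute FIRST by fixpoint:
pass 1:
  A via A→a: +{a}
  B via B→b c: +{b}
  C via C→c: +{c}
  S via S→A A: +{a}
  S via S→b: +{b}
  S via S→c C: +{c}
  S: {a,b,c}  A: {a}  B: {b}  C: {c}
pass 2: (no change)
  S: {a,b,c}  A: {a}  B: {b}  C: {c}

FIRST(C) = ["c"]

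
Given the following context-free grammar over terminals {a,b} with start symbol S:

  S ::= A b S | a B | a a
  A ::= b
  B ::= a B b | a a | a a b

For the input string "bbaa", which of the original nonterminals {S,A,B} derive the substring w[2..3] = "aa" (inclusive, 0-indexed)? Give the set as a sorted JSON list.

Convert to CNF:
  S -> A X4 | T0 B | T0 T0
  A -> b
  B -> T0 T0 | T0 X2 | T0 X3
  T0 -> a
  T1 -> b
  X2 -> B T1
  X3 -> T0 T1
  X4 -> T1 S

Fill CYK table bottom-up (cells [i..j] with 2 ≤ i ≤ j ≤ 3 only):
  [2..2]={T0}  "a"  orig:{}
  [3..3]={T0}  "a"  orig:{}
  [2..3]={B,S}  "aa"

Original NTs in T[2,3] deriving "aa": ["B", "S"]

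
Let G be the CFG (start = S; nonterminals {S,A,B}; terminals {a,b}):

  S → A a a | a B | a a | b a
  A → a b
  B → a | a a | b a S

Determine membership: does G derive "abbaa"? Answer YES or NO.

Convert to CNF:
  S -> A X3 | T0 B | T0 T0 | T1 T0
  A -> T0 T1
  B -> T0 T0 | T1 X2 | a
  T0 -> a
  T1 -> b
  X2 -> T0 S
  X3 -> T0 T0

Fill CYK table bottom-up:
  [0..0]={B,T0}  "a"  orig:{B}
  [1..1]={T1}  "b"  orig:{}
  [2..2]={T1}  "b"  orig:{}
  [3..3]={B,T0}  "a"  orig:{B}
  [4..4]={B,T0}  "a"  orig:{B}
  [0..1]={A}  "ab"
  [1..2]=∅  "bb"
  [2..3]={S}  "ba"
  [3..4]={B,S,X3}  "aa"  orig:{B,S}
  [0..2]=∅  "abb"
  [1..3]=∅  "bba"
  [2..4]=∅  "baa"
  [0..3]=∅  "abba"
  [1..4]=∅  "bbaa"
  [0..4]=∅  "abbaa"

S ∉ T[0,4] ⇒ NO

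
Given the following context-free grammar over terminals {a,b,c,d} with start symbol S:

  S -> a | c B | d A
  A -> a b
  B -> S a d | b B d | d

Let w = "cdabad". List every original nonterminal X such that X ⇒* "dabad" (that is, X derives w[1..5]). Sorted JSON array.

Convert to CNF:
  S -> T2 A | T3 B | a
  A -> T0 T1
  B -> S X4 | T1 X5 | d
  T0 -> a
  T1 -> b
  T2 -> d
  T3 -> c
  X4 -> T0 T2
  X5 -> B T2

Fill CYK table bottom-up (cells [i..j] with 1 ≤ i ≤ j ≤ 5 only):
  T[1,1] 'd' = {B,T2}  orig:{B}
  T[2,2] 'a' = {S,T0}  orig:{S}
  T[3,3] 'b' = {T1}  orig:{}
  T[4,4] 'a' = {S,T0}  orig:{S}
  T[5,5] 'd' = {B,T2}  orig:{B}
  T[1,2] 'da' = ∅
  T[2,3] 'ab' = {A}
  T[3,4] 'ba' = ∅
  T[4,5] 'ad' = {X4}  orig:{}
  T[1,3] 'dab' = {S}
  T[2,4] 'aba' = ∅
  T[3,5] 'bad' = ∅
  T[1,4] 'daba' = ∅
  T[2,5] 'abad' = ∅
  T[1,5] 'dabad' = {B}

Original NTs in T[1,5] deriving "dabad": ["B"]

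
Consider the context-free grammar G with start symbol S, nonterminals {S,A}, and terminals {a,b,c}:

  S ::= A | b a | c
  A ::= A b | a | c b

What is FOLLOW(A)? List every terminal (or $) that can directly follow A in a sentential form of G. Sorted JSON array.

FIRST iteration:
pass 1:
  A via A→a: +{a}
  A via A→c b: +{c}
  S via S→A: +{a,c}
  S via S→b a: +{b}
  FIRST(S)={a,b,c}  FIRST(A)={a,c}
pass 2: (no change)
  FIRST(S)={a,b,c}  FIRST(A)={a,c}

Compute FOLLOW by fixpoint:
seed FOLLOW(S) with $
pass 1:
  A→A b: FOLLOW(A) ⊇ FIRST(b) = {b}; new: +{b}
  S→A: FOLLOW(A) ⊇ FOLLOW(S) ⊇ {$}; new: +{$}
  FOLLOW(S)={$}  FOLLOW(A)={$,b}
pass 2: (stable)
  FOLLOW(S)={$}  FOLLOW(A)={$,b}

FOLLOW(A) = ["$", "b"]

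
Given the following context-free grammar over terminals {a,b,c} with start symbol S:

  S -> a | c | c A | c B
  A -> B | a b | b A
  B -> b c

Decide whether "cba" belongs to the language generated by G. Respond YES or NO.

Convert to CNF:
  S -> T2 A | T2 B | a | c
  A -> T0 T1 | T1 A | T1 T2
  B -> T1 T2
  T0 -> a
  T1 -> b
  T2 -> c

Fill CYK table bottom-up:
  cell(0,0) c: {S,T2}  orig:{S}
  cell(1,1) b: {T1}  orig:{}
  cell(2,2) a: {S,T0}  orig:{S}
  cell(0,1) cb: ∅
  cell(1,2) ba: ∅
  cell(0,2) cba: ∅

S ∉ T[0,2] ⇒ NO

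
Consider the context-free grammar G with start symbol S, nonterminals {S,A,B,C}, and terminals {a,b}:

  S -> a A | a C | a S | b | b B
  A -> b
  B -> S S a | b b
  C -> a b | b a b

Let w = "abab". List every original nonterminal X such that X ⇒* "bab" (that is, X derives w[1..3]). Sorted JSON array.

CNF form of G:
  S -> T0 A | T0 C | T0 S | T1 B | b
  A -> b
  B -> S X2 | T1 T1
  C -> T0 T1 | T1 X3
  T0 -> a
  T1 -> b
  X2 -> S T0
  X3 -> T0 T1

CYK fill (cells [i..j] with 1 ≤ i ≤ j ≤ 3 only):
  [1..1]={A,S,T1}  "b"  orig:{A,S}
  [2..2]={T0}  "a"  orig:{}
  [3..3]={A,S,T1}  "b"  orig:{A,S}
  [1..2]={X2}  "ba"  orig:{}
  [2..3]={C,S,X3}  "ab"  orig:{C,S}
  [1..3]={C}  "bab"

Original NTs in T[1,3] deriving "bab": ["C"]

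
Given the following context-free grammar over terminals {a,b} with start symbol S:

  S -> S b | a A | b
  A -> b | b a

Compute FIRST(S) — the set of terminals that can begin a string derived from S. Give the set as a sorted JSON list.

Compute FIRST by fixpoint:
pass 1:
  A via A→b: +{b}
  S via S→a A: +{a}
  S via S→b: +{b}
  FIRST(S)={a,b}  FIRST(A)={b}
pass 2: — fixpoint
  FIRST(S)={a,b}  FIRST(A)={b}

FIRST(S) = ["a", "b"]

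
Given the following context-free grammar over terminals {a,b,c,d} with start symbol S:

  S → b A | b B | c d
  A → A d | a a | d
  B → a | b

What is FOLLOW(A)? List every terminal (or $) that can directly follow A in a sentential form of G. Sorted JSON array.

FIRST sets, iterate to fixpoint:
[1]
  A via A→a a: +{a}
  A via A→d: +{d}
  B via B→a: +{a}
  B via B→b: +{b}
  S via S→b A: +{b}
  S via S→c d: +{c}
  S: {b,c}  A: {a,d}  B: {a,b}
[2] done
  S: {b,c}  A: {a,d}  B: {a,b}

Compute FOLLOW by fixpoint:
FOLLOW(S) := {$}
round 1:
  A→A d: FOLLOW(A) ⊇ FIRST(d) = {d}; new: +{d}
  S→b A: FOLLOW(A) ⊇ FOLLOW(S) ⊇ {$}; new: +{$}
  S→b B: FOLLOW(B) ⊇ FOLLOW(S) ⊇ {$}; new: +{$}
  S: {$}  A: {$,d}  B: {$}
round 2: (stable)
  S: {$}  A: {$,d}  B: {$}

FOLLOW(A) = ["$", "d"]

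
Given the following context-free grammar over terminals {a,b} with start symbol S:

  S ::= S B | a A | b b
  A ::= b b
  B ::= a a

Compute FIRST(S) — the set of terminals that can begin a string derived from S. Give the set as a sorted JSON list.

Compute FIRST by fixpoint:
iter 1:
  A via A→b b: +{b}
  B via B→a a: +{a}
  S via S→a A: +{a}
  S via S→b b: +{b}
  S: {a,b}  A: {b}  B: {a}
iter 2: — fixpoint
  S: {a,b}  A: {b}  B: {a}

FIRST(S) = ["a", "b"]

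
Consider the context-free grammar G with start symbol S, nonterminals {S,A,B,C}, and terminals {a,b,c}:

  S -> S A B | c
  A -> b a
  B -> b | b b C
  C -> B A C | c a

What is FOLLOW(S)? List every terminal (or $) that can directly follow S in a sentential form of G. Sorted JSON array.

FIRST iteration:
iter 1:
  A via A→b a: +{b}
  B via B→b: +{b}
  C via C→B A C: +{b}
  C via C→c a: +{c}
  S via S→c: +{c}
  FIRST[S]={c}  FIRST[A]={b}  FIRST[B]={b}  FIRST[C]={b,c}
iter 2: (stable)
  FIRST[S]={c}  FIRST[A]={b}  FIRST[B]={b}  FIRST[C]={b,c}

FOLLOW iteration:
initialize: $ ∈ FOLLOW(S)
pass 1:
  C→B A C: FOLLOW(B) ⊇ FIRST(A) = {b}; new: +{b}
  C→B A C: FOLLOW(A) ⊇ FIRST(C) = {b,c}; new: +{b,c}
  S→S A B: FOLLOW(S) ⊇ FIRST(A) = {b}; new: +{b}
  S→S A B: FOLLOW(B) ⊇ FOLLOW(S) ⊇ {$,b}; new: +{$}
  FOLLOW[S]={$,b}  FOLLOW[A]={b,c}  FOLLOW[B]={$,b}  FOLLOW[C]={}
pass 2:
  B→b b C: FOLLOW(C) ⊇ FOLLOW(B) ⊇ {$,b}; new: +{$,b}
  FOLLOW[S]={$,b}  FOLLOW[A]={b,c}  FOLLOW[B]={$,b}  FOLLOW[C]={$,b}
pass 3: (stable)
  FOLLOW[S]={$,b}  FOLLOW[A]={b,c}  FOLLOW[B]={$,b}  FOLLOW[C]={$,b}

FOLLOW(S) = ["$", "b"]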